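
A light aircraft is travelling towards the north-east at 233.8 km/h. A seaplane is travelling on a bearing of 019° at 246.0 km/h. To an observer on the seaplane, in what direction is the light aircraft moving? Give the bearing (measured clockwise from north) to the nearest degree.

Taking east as x and north as y: light aircraft velocity = (165.322, 165.322) km/h; seaplane velocity = (80.090, 232.598) km/h.
Velocity of light aircraft relative to seaplane = (165.322, 165.322) − (80.090, 232.598) = (85.232, -67.276) km/h.
Bearing = atan2(85.23, -67.28) = 128.29° clockwise from north.

128°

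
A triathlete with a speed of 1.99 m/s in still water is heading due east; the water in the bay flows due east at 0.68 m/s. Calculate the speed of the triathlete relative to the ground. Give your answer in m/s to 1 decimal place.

2.7 m/s

Taking east as x and north as y: velocity relative to the water = (1.990, 0.000) m/s; the water relative to ground = (0.680, 0.000) m/s.
Velocity relative to ground = (1.990, 0.000) + (0.680, 0.000) = (2.670, 0.000) m/s.
Speed = |(2.670, 0.000)| = 2.670 m/s.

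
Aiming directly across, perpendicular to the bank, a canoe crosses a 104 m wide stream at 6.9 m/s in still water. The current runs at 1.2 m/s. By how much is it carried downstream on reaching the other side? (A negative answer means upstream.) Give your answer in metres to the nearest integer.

Perpendicular speed = 6.900 m/s; crossing time = 104 / 6.900 = 15.072 s.
Net downstream speed = 1.200 m/s.
Drift = 1.200 × 15.072 = 18.087 m (downstream).

18 m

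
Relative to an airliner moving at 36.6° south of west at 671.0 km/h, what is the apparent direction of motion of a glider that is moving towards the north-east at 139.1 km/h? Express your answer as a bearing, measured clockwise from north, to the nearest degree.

052°

Taking east as x and north as y: glider velocity = (98.359, 98.359) km/h; airliner velocity = (-538.691, -400.067) km/h.
Velocity of glider relative to airliner = (98.359, 98.359) − (-538.691, -400.067) = (637.049, 498.425) km/h.
Bearing = atan2(637.05, 498.43) = 51.96° clockwise from north.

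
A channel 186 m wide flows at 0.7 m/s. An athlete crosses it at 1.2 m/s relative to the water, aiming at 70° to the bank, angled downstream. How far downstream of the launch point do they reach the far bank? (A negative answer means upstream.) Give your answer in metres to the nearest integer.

183 m

Perpendicular speed = 1.128 m/s; crossing time = 186 / 1.128 = 164.948 s.
Net downstream speed = 1.110 m/s.
Drift = 1.110 × 164.948 = 183.162 m (downstream).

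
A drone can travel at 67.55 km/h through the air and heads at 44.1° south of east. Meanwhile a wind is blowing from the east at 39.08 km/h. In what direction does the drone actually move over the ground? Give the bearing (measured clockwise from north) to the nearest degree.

Taking east as x and north as y: velocity relative to the air = (48.509, -47.009) km/h; the air relative to ground = (-39.080, 0.000) km/h.
Velocity relative to ground = (48.509, -47.009) + (-39.080, 0.000) = (9.429, -47.009) km/h.
Bearing = atan2(9.43, -47.01) = 168.66° clockwise from north.

169°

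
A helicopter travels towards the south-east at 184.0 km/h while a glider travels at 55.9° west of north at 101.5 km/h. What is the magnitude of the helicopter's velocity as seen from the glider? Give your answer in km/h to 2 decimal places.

284.32 km/h

Taking east as x and north as y: helicopter velocity = (130.108, -130.108) km/h; glider velocity = (-84.048, 56.905) km/h.
Velocity of helicopter relative to glider = (130.108, -130.108) − (-84.048, 56.905) = (214.156, -187.013) km/h.
Magnitude = |(214.156, -187.013)| = 284.317 km/h.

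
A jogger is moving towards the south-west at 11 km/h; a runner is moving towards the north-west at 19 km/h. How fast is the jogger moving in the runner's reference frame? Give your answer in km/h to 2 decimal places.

Taking east as x and north as y: jogger velocity = (-7.778, -7.778) km/h; runner velocity = (-13.435, 13.435) km/h.
Velocity of jogger relative to runner = (-7.778, -7.778) − (-13.435, 13.435) = (5.657, -21.213) km/h.
Magnitude = |(5.657, -21.213)| = 21.954 km/h.

21.95 km/h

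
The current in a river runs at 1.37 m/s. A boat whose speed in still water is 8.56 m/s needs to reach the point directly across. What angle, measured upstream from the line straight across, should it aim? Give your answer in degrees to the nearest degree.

To cancel the current, the upstream component of the boat's velocity must equal the flow: 8.56 sin θ = 1.37.
sin θ = 1.37 / 8.56 = 0.1600.
θ = arcsin(0.1600) = 9.210°.

9°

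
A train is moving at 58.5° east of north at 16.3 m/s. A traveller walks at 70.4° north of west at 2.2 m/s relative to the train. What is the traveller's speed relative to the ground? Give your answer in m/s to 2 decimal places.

16.89 m/s

Taking east as x and north as y: train velocity = (13.898, 8.517) m/s; traveller velocity relative to train = (-0.738, 2.073) m/s.
Velocity relative to ground = (13.898, 8.517) + (-0.738, 2.073) = (13.160, 10.589) m/s.
Speed = |(13.160, 10.589)| = 16.891 m/s.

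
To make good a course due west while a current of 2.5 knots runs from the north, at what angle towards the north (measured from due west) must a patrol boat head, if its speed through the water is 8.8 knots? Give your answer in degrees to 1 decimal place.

The current pushes perpendicular to the desired track; the heading must have a component into the current equal to 2.5 knots: 8.8 sin θ = 2.5.
sin θ = 0.2841, so θ = 16.505°.

16.5°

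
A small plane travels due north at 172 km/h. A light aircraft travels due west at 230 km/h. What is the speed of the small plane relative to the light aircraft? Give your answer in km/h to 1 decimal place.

Taking east as x and north as y: small plane velocity = (0.000, 172.000) km/h; light aircraft velocity = (-230.000, 0.000) km/h.
Velocity of small plane relative to light aircraft = (0.000, 172.000) − (-230.000, 0.000) = (230.000, 172.000) km/h.
Magnitude = |(230.000, 172.000)| = 287.200 km/h.

287.2 km/h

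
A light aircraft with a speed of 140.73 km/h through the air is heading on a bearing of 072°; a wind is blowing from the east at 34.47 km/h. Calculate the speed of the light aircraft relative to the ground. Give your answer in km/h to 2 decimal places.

108.47 km/h

Taking east as x and north as y: velocity relative to the air = (133.842, 43.488) km/h; the air relative to ground = (-34.470, 0.000) km/h.
Velocity relative to ground = (133.842, 43.488) + (-34.470, 0.000) = (99.372, 43.488) km/h.
Speed = |(99.372, 43.488)| = 108.471 km/h.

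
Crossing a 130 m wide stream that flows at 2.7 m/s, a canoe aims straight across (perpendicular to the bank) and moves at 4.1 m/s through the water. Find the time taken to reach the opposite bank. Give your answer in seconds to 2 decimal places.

31.71 s

The component of the canoe's velocity perpendicular to the bank is 4.1 m/s.
The current is parallel to the bank, so it does not affect the crossing time.
Time = 130 / 4.100 = 31.707 s.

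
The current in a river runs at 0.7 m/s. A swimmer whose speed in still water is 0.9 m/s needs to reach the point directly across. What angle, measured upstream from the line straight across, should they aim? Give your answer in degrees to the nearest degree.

51°

To cancel the current, the upstream component of the swimmer's velocity must equal the flow: 0.9 sin θ = 0.7.
sin θ = 0.7 / 0.9 = 0.7778.
θ = arcsin(0.7778) = 51.058°.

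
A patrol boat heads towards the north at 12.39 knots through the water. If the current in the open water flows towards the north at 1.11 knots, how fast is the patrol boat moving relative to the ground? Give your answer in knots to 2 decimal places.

Taking east as x and north as y: velocity relative to the water = (0.000, 12.390) knots; the water relative to ground = (0.000, 1.110) knots.
Velocity relative to ground = (0.000, 12.390) + (0.000, 1.110) = (0.000, 13.500) knots.
Speed = |(0.000, 13.500)| = 13.500 knots.

13.50 knots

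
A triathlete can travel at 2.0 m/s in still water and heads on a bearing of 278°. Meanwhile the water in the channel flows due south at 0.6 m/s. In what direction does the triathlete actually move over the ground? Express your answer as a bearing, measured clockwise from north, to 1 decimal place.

Taking east as x and north as y: velocity relative to the water = (-1.981, 0.278) m/s; the water relative to ground = (0.000, -0.600) m/s.
Velocity relative to ground = (-1.981, 0.278) + (0.000, -0.600) = (-1.981, -0.322) m/s.
Bearing = atan2(-1.98, -0.32) = 260.78° clockwise from north.

260.8°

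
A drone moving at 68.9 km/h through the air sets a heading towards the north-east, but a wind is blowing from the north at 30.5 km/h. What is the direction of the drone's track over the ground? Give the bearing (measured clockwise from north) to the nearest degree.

069°

Taking east as x and north as y: velocity relative to the air = (48.720, 48.720) km/h; the air relative to ground = (0.000, -30.500) km/h.
Velocity relative to ground = (48.720, 48.720) + (0.000, -30.500) = (48.720, 18.220) km/h.
Bearing = atan2(48.72, 18.22) = 69.50° clockwise from north.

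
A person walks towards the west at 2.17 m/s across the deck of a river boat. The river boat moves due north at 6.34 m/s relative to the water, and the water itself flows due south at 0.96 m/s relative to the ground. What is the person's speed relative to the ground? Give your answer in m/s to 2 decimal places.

5.80 m/s

In east/north components (m/s): person relative to river boat = (-2.170, 0.000); river boat relative to water = (0.000, 6.340); water relative to ground = (0.000, -0.960).
Sum = (-2.170, 5.380) m/s.
Speed = |(-2.170, 5.380)| = 5.801 m/s.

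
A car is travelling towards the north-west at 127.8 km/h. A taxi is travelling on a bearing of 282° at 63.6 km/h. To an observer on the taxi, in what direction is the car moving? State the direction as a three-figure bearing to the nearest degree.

Taking east as x and north as y: car velocity = (-90.368, 90.368) km/h; taxi velocity = (-62.210, 13.223) km/h.
Velocity of car relative to taxi = (-90.368, 90.368) − (-62.210, 13.223) = (-28.158, 77.145) km/h.
Bearing = atan2(-28.16, 77.15) = 339.95° clockwise from north.

340°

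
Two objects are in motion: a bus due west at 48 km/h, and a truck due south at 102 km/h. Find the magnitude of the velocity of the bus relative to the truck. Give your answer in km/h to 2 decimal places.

Taking east as x and north as y: bus velocity = (-48.000, 0.000) km/h; truck velocity = (0.000, -102.000) km/h.
Velocity of bus relative to truck = (-48.000, 0.000) − (0.000, -102.000) = (-48.000, 102.000) km/h.
Magnitude = |(-48.000, 102.000)| = 112.730 km/h.

112.73 km/h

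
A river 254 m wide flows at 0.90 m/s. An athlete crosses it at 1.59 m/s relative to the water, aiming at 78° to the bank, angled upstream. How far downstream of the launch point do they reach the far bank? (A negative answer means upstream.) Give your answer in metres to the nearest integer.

Perpendicular speed = 1.555 m/s; crossing time = 254 / 1.555 = 163.317 s.
Net downstream speed = 0.569 m/s.
Drift = 0.569 × 163.317 = 92.996 m (downstream).

93 m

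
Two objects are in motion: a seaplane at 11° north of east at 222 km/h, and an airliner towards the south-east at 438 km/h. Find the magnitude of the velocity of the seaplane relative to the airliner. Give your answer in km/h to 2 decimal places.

Taking east as x and north as y: seaplane velocity = (217.921, 42.360) km/h; airliner velocity = (309.713, -309.713) km/h.
Velocity of seaplane relative to airliner = (217.921, 42.360) − (309.713, -309.713) = (-91.792, 352.072) km/h.
Magnitude = |(-91.792, 352.072)| = 363.842 km/h.

363.84 km/h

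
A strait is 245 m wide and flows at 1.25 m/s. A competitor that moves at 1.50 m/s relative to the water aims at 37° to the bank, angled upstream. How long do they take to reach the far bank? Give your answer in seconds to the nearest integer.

271 s

The component of the competitor's velocity perpendicular to the bank is 1.50 × sin 37° = 0.903 m/s.
The current is parallel to the bank, so it does not affect the crossing time.
Time = 245 / 0.903 = 271.401 s.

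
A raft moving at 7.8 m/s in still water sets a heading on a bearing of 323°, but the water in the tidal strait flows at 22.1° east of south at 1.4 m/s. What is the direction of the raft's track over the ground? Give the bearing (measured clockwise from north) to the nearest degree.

320°

Taking east as x and north as y: velocity relative to the water = (-4.694, 6.229) m/s; the water relative to ground = (0.527, -1.297) m/s.
Velocity relative to ground = (-4.694, 6.229) + (0.527, -1.297) = (-4.167, 4.932) m/s.
Bearing = atan2(-4.17, 4.93) = 319.80° clockwise from north.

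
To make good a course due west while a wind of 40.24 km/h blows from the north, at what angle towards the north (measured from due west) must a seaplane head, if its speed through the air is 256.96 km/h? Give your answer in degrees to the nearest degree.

The wind pushes perpendicular to the desired track; the heading must have a component into the wind equal to 40.24 km/h: 256.96 sin θ = 40.24.
sin θ = 0.1566, so θ = 9.010°.

9°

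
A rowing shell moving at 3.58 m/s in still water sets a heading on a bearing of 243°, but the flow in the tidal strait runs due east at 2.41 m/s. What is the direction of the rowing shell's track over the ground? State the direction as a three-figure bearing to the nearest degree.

206°

Taking east as x and north as y: velocity relative to the water = (-3.190, -1.625) m/s; the water relative to ground = (2.410, 0.000) m/s.
Velocity relative to ground = (-3.190, -1.625) + (2.410, 0.000) = (-0.780, -1.625) m/s.
Bearing = atan2(-0.78, -1.63) = 205.63° clockwise from north.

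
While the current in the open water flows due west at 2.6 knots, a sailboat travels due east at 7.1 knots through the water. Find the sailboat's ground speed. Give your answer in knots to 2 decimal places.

Taking east as x and north as y: velocity relative to the water = (7.100, 0.000) knots; the water relative to ground = (-2.600, 0.000) knots.
Velocity relative to ground = (7.100, 0.000) + (-2.600, 0.000) = (4.500, 0.000) knots.
Speed = |(4.500, 0.000)| = 4.500 knots.

4.50 knots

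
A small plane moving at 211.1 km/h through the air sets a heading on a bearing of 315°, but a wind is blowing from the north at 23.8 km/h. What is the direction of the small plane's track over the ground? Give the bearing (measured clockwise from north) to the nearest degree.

Taking east as x and north as y: velocity relative to the air = (-149.270, 149.270) km/h; the air relative to ground = (0.000, -23.800) km/h.
Velocity relative to ground = (-149.270, 149.270) + (0.000, -23.800) = (-149.270, 125.470) km/h.
Bearing = atan2(-149.27, 125.47) = 310.05° clockwise from north.

310°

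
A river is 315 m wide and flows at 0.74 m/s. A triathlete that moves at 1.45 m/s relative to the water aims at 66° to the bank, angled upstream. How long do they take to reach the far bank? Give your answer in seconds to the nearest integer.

238 s

The component of the triathlete's velocity perpendicular to the bank is 1.45 × sin 66° = 1.325 m/s.
Only the cross-stream component determines the crossing time; the current contributes nothing perpendicular to the bank.
Time = 315 / 1.325 = 237.800 s.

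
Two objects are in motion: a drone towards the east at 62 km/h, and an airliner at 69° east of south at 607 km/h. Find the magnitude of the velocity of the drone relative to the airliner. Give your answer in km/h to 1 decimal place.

549.6 km/h

Taking east as x and north as y: drone velocity = (62.000, 0.000) km/h; airliner velocity = (566.683, -217.529) km/h.
Velocity of drone relative to airliner = (62.000, 0.000) − (566.683, -217.529) = (-504.683, 217.529) km/h.
Magnitude = |(-504.683, 217.529)| = 549.567 km/h.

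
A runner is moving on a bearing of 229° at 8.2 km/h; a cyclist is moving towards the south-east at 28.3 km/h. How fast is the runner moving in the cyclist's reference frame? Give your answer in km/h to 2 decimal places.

30.01 km/h

Taking east as x and north as y: runner velocity = (-6.189, -5.380) km/h; cyclist velocity = (20.011, -20.011) km/h.
Velocity of runner relative to cyclist = (-6.189, -5.380) − (20.011, -20.011) = (-26.200, 14.631) km/h.
Magnitude = |(-26.200, 14.631)| = 30.008 km/h.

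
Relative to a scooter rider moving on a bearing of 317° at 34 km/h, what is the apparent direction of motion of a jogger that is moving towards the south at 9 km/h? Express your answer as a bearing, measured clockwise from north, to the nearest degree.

146°

Taking east as x and north as y: jogger velocity = (0.000, -9.000) km/h; scooter rider velocity = (-23.188, 24.866) km/h.
Velocity of jogger relative to scooter rider = (0.000, -9.000) − (-23.188, 24.866) = (23.188, -33.866) km/h.
Bearing = atan2(23.19, -33.87) = 145.60° clockwise from north.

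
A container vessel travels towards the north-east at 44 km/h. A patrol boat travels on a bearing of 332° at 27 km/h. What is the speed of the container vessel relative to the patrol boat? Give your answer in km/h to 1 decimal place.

44.4 km/h

Taking east as x and north as y: container vessel velocity = (31.113, 31.113) km/h; patrol boat velocity = (-12.676, 23.840) km/h.
Velocity of container vessel relative to patrol boat = (31.113, 31.113) − (-12.676, 23.840) = (43.788, 7.273) km/h.
Magnitude = |(43.788, 7.273)| = 44.388 km/h.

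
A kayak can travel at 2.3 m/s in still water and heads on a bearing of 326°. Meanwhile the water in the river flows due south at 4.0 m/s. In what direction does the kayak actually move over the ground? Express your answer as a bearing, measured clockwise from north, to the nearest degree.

Taking east as x and north as y: velocity relative to the water = (-1.286, 1.907) m/s; the water relative to ground = (0.000, -4.000) m/s.
Velocity relative to ground = (-1.286, 1.907) + (0.000, -4.000) = (-1.286, -2.093) m/s.
Bearing = atan2(-1.29, -2.09) = 211.57° clockwise from north.

212°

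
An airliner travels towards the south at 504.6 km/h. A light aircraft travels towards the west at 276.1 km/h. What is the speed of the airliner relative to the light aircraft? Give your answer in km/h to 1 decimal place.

Taking east as x and north as y: airliner velocity = (0.000, -504.600) km/h; light aircraft velocity = (-276.100, 0.000) km/h.
Velocity of airliner relative to light aircraft = (0.000, -504.600) − (-276.100, 0.000) = (276.100, -504.600) km/h.
Magnitude = |(276.100, -504.600)| = 575.198 km/h.

575.2 km/h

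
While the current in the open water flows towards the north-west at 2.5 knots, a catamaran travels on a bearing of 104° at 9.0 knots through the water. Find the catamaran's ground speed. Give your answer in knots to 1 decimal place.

Taking east as x and north as y: velocity relative to the water = (8.733, -2.177) knots; the water relative to ground = (-1.768, 1.768) knots.
Velocity relative to ground = (8.733, -2.177) + (-1.768, 1.768) = (6.965, -0.410) knots.
Speed = |(6.965, -0.410)| = 6.977 knots.

7.0 knots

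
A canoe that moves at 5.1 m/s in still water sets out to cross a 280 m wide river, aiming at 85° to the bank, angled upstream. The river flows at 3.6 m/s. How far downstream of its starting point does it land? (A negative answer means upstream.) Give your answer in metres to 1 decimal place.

Perpendicular speed = 5.081 m/s; crossing time = 280 / 5.081 = 55.112 s.
Net downstream speed = 3.156 m/s.
Drift = 3.156 × 55.112 = 173.905 m (downstream).

173.9 m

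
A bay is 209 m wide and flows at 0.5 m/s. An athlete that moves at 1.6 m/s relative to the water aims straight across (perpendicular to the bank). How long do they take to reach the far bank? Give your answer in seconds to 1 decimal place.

The component of the athlete's velocity perpendicular to the bank is 1.6 m/s.
Only the cross-stream component determines the crossing time; the current contributes nothing perpendicular to the bank.
Time = 209 / 1.600 = 130.625 s.

130.6 s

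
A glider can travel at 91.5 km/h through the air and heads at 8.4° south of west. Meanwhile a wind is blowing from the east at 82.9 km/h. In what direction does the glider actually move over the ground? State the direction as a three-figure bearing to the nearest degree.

266°

Taking east as x and north as y: velocity relative to the air = (-90.518, -13.367) km/h; the air relative to ground = (-82.900, 0.000) km/h.
Velocity relative to ground = (-90.518, -13.367) + (-82.900, 0.000) = (-173.418, -13.367) km/h.
Bearing = atan2(-173.42, -13.37) = 265.59° clockwise from north.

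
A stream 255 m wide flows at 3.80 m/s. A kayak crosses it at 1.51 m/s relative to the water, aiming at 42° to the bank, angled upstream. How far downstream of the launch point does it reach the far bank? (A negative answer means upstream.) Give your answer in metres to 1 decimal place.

Perpendicular speed = 1.010 m/s; crossing time = 255 / 1.010 = 252.378 s.
Net downstream speed = 2.678 m/s.
Drift = 2.678 × 252.378 = 675.832 m (downstream).

675.8 m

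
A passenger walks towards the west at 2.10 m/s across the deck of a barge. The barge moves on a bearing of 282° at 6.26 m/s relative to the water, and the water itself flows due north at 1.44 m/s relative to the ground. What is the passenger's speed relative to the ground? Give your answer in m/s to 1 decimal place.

In east/north components (m/s): passenger relative to barge = (-2.100, 0.000); barge relative to water = (-6.123, 1.302); water relative to ground = (0.000, 1.440).
Sum = (-8.223, 2.742) m/s.
Speed = |(-8.223, 2.742)| = 8.668 m/s.

8.7 m/s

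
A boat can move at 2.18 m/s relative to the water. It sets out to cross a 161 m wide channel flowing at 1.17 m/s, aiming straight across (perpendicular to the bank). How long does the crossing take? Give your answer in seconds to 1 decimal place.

The component of the boat's velocity perpendicular to the bank is 2.18 m/s.
The flow acts along the bank and has no component across it.
Time = 161 / 2.180 = 73.853 s.

73.9 s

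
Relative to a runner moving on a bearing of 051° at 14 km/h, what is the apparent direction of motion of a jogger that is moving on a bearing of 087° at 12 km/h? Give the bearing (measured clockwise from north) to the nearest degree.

Taking east as x and north as y: jogger velocity = (11.984, 0.628) km/h; runner velocity = (10.880, 8.810) km/h.
Velocity of jogger relative to runner = (11.984, 0.628) − (10.880, 8.810) = (1.104, -8.182) km/h.
Bearing = atan2(1.10, -8.18) = 172.32° clockwise from north.

172°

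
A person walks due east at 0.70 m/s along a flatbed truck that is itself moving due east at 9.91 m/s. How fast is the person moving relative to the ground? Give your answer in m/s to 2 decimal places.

10.61 m/s

Taking east as x and north as y: flatbed truck velocity = (9.910, 0.000) m/s; person velocity relative to flatbed truck = (0.700, 0.000) m/s.
Velocity relative to ground = (9.910, 0.000) + (0.700, 0.000) = (10.610, 0.000) m/s.
Speed = |(10.610, 0.000)| = 10.610 m/s.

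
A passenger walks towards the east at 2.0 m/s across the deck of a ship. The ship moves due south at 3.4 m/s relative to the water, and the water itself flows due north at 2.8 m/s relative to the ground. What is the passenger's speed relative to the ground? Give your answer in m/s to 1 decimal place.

In east/north components (m/s): passenger relative to ship = (2.000, 0.000); ship relative to water = (0.000, -3.400); water relative to ground = (0.000, 2.800).
Sum = (2.000, -0.600) m/s.
Speed = |(2.000, -0.600)| = 2.088 m/s.

2.1 m/s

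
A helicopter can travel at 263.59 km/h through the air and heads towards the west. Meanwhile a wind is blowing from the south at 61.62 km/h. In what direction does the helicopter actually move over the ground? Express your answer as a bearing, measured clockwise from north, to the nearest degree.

283°

Taking east as x and north as y: velocity relative to the air = (-263.590, 0.000) km/h; the air relative to ground = (0.000, 61.620) km/h.
Velocity relative to ground = (-263.590, 0.000) + (0.000, 61.620) = (-263.590, 61.620) km/h.
Bearing = atan2(-263.59, 61.62) = 283.16° clockwise from north.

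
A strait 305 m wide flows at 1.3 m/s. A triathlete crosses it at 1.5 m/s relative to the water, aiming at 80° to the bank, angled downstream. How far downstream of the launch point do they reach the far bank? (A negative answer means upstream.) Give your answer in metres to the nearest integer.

322 m

Perpendicular speed = 1.477 m/s; crossing time = 305 / 1.477 = 206.470 s.
Net downstream speed = 1.560 m/s.
Drift = 1.560 × 206.470 = 322.191 m (downstream).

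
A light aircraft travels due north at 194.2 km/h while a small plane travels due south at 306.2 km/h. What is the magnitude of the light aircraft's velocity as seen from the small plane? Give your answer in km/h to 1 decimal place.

Taking east as x and north as y: light aircraft velocity = (0.000, 194.200) km/h; small plane velocity = (0.000, -306.200) km/h.
Velocity of light aircraft relative to small plane = (0.000, 194.200) − (0.000, -306.200) = (0.000, 500.400) km/h.
Magnitude = |(0.000, 500.400)| = 500.400 km/h.

500.4 km/h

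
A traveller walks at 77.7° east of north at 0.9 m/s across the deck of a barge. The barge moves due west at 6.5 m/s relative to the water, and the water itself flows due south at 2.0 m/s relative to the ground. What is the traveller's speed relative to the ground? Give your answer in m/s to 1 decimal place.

In east/north components (m/s): traveller relative to barge = (0.879, 0.192); barge relative to water = (-6.500, 0.000); water relative to ground = (0.000, -2.000).
Sum = (-5.621, -1.808) m/s.
Speed = |(-5.621, -1.808)| = 5.904 m/s.

5.9 m/s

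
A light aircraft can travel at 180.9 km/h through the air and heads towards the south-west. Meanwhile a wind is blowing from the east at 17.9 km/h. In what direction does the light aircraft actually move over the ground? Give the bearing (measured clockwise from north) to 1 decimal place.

228.7°

Taking east as x and north as y: velocity relative to the air = (-127.916, -127.916) km/h; the air relative to ground = (-17.900, 0.000) km/h.
Velocity relative to ground = (-127.916, -127.916) + (-17.900, 0.000) = (-145.816, -127.916) km/h.
Bearing = atan2(-145.82, -127.92) = 228.74° clockwise from north.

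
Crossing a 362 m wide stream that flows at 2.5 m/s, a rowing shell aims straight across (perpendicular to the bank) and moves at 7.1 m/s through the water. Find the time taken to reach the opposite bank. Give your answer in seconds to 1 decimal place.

51.0 s

The component of the rowing shell's velocity perpendicular to the bank is 7.1 m/s.
The current is parallel to the bank, so it does not affect the crossing time.
Time = 362 / 7.100 = 50.986 s.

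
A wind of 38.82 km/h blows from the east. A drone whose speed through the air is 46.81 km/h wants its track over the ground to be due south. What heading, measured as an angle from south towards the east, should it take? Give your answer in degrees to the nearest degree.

56°

The wind pushes perpendicular to the desired track; the heading must have a component into the wind equal to 38.82 km/h: 46.81 sin θ = 38.82.
sin θ = 0.8293, so θ = 56.028°.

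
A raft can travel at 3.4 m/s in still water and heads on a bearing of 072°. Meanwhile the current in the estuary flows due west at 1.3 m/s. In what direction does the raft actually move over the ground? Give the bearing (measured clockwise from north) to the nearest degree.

061°

Taking east as x and north as y: velocity relative to the water = (3.234, 1.051) m/s; the water relative to ground = (-1.300, 0.000) m/s.
Velocity relative to ground = (3.234, 1.051) + (-1.300, 0.000) = (1.934, 1.051) m/s.
Bearing = atan2(1.93, 1.05) = 61.48° clockwise from north.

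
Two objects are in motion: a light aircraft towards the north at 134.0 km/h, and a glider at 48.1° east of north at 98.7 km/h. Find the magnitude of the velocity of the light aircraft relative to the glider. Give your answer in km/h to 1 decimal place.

Taking east as x and north as y: light aircraft velocity = (0.000, 134.000) km/h; glider velocity = (73.464, 65.915) km/h.
Velocity of light aircraft relative to glider = (0.000, 134.000) − (73.464, 65.915) = (-73.464, 68.085) km/h.
Magnitude = |(-73.464, 68.085)| = 100.162 km/h.

100.2 km/h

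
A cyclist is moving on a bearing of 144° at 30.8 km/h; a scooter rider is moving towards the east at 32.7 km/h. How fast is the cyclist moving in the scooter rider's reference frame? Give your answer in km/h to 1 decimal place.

28.9 km/h

Taking east as x and north as y: cyclist velocity = (18.104, -24.918) km/h; scooter rider velocity = (32.700, 0.000) km/h.
Velocity of cyclist relative to scooter rider = (18.104, -24.918) − (32.700, 0.000) = (-14.596, -24.918) km/h.
Magnitude = |(-14.596, -24.918)| = 28.878 km/h.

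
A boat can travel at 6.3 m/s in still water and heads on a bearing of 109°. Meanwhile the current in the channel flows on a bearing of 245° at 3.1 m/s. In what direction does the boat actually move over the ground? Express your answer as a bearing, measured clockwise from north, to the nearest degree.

Taking east as x and north as y: velocity relative to the water = (5.957, -2.051) m/s; the water relative to ground = (-2.810, -1.310) m/s.
Velocity relative to ground = (5.957, -2.051) + (-2.810, -1.310) = (3.147, -3.361) m/s.
Bearing = atan2(3.15, -3.36) = 136.88° clockwise from north.

137°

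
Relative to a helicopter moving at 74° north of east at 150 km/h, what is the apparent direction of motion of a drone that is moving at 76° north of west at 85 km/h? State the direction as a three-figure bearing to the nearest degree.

Taking east as x and north as y: drone velocity = (-20.563, 82.475) km/h; helicopter velocity = (41.346, 144.189) km/h.
Velocity of drone relative to helicopter = (-20.563, 82.475) − (41.346, 144.189) = (-61.909, -61.714) km/h.
Bearing = atan2(-61.91, -61.71) = 225.09° clockwise from north.

225°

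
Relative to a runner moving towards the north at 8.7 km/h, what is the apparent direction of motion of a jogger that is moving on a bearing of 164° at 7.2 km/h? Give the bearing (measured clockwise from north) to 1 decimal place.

172.8°

Taking east as x and north as y: jogger velocity = (1.985, -6.921) km/h; runner velocity = (0.000, 8.700) km/h.
Velocity of jogger relative to runner = (1.985, -6.921) − (0.000, 8.700) = (1.985, -15.621) km/h.
Bearing = atan2(1.98, -15.62) = 172.76° clockwise from north.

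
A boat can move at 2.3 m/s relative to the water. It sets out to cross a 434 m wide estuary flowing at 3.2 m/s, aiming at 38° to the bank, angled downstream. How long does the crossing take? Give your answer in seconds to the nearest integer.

306 s

The component of the boat's velocity perpendicular to the bank is 2.3 × sin 38° = 1.416 m/s.
The flow acts along the bank and has no component across it.
Time = 434 / 1.416 = 306.493 s.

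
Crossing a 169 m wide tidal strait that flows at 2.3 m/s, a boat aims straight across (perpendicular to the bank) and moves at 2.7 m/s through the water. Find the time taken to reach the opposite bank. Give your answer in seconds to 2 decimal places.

The component of the boat's velocity perpendicular to the bank is 2.7 m/s.
The flow acts along the bank and has no component across it.
Time = 169 / 2.700 = 62.593 s.

62.59 s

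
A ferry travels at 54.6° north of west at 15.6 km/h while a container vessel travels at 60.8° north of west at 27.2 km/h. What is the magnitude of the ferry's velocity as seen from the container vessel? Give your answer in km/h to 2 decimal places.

11.81 km/h

Taking east as x and north as y: ferry velocity = (-9.037, 12.716) km/h; container vessel velocity = (-13.270, 23.743) km/h.
Velocity of ferry relative to container vessel = (-9.037, 12.716) − (-13.270, 23.743) = (4.233, -11.027) km/h.
Magnitude = |(4.233, -11.027)| = 11.812 km/h.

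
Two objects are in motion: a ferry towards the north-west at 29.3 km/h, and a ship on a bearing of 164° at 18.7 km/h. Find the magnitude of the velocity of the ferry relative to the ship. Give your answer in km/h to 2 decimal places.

46.55 km/h

Taking east as x and north as y: ferry velocity = (-20.718, 20.718) km/h; ship velocity = (5.154, -17.976) km/h.
Velocity of ferry relative to ship = (-20.718, 20.718) − (5.154, -17.976) = (-25.873, 38.694) km/h.
Magnitude = |(-25.873, 38.694)| = 46.547 km/h.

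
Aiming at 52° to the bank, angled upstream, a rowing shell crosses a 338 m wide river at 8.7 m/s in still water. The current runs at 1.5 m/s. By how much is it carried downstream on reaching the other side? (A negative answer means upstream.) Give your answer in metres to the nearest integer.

Perpendicular speed = 6.856 m/s; crossing time = 338 / 6.856 = 49.302 s.
Net downstream speed = -3.856 m/s.
Drift = -3.856 × 49.302 = -190.121 m (upstream).

-190 m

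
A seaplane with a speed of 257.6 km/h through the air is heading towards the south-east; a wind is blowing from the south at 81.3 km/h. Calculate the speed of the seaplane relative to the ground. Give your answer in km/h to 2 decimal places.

208.21 km/h

Taking east as x and north as y: velocity relative to the air = (182.151, -182.151) km/h; the air relative to ground = (0.000, 81.300) km/h.
Velocity relative to ground = (182.151, -182.151) + (0.000, 81.300) = (182.151, -100.851) km/h.
Speed = |(182.151, -100.851)| = 208.206 km/h.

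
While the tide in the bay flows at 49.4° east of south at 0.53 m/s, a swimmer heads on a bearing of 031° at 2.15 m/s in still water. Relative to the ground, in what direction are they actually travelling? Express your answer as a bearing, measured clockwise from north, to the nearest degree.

045°

Taking east as x and north as y: velocity relative to the water = (1.107, 1.843) m/s; the water relative to ground = (0.402, -0.345) m/s.
Velocity relative to ground = (1.107, 1.843) + (0.402, -0.345) = (1.510, 1.498) m/s.
Bearing = atan2(1.51, 1.50) = 45.22° clockwise from north.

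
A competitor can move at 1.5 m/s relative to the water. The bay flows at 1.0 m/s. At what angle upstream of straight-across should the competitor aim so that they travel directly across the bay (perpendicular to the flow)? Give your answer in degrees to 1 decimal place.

To cancel the current, the upstream component of the competitor's velocity must equal the flow: 1.5 sin θ = 1.0.
sin θ = 1.0 / 1.5 = 0.6667.
θ = arcsin(0.6667) = 41.810°.

41.8°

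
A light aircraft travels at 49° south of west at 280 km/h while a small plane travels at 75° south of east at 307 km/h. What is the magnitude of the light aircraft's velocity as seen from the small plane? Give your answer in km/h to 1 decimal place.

276.6 km/h

Taking east as x and north as y: light aircraft velocity = (-183.697, -211.319) km/h; small plane velocity = (79.457, -296.539) km/h.
Velocity of light aircraft relative to small plane = (-183.697, -211.319) − (79.457, -296.539) = (-263.154, 85.221) km/h.
Magnitude = |(-263.154, 85.221)| = 276.609 km/h.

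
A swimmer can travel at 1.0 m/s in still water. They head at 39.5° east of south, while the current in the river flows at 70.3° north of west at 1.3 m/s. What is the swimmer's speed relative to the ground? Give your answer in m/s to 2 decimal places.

Taking east as x and north as y: velocity relative to the water = (0.636, -0.772) m/s; the water relative to ground = (-0.438, 1.224) m/s.
Velocity relative to ground = (0.636, -0.772) + (-0.438, 1.224) = (0.198, 0.452) m/s.
Speed = |(0.198, 0.452)| = 0.494 m/s.

0.49 m/s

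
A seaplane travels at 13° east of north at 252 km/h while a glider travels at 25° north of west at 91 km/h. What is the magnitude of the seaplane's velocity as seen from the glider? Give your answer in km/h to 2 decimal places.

Taking east as x and north as y: seaplane velocity = (56.688, 245.541) km/h; glider velocity = (-82.474, 38.458) km/h.
Velocity of seaplane relative to glider = (56.688, 245.541) − (-82.474, 38.458) = (139.162, 207.083) km/h.
Magnitude = |(139.162, 207.083)| = 249.498 km/h.

249.50 km/h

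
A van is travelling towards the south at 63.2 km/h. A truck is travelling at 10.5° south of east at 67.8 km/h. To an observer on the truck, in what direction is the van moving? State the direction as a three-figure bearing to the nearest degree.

233°

Taking east as x and north as y: van velocity = (0.000, -63.200) km/h; truck velocity = (66.665, -12.356) km/h.
Velocity of van relative to truck = (0.000, -63.200) − (66.665, -12.356) = (-66.665, -50.844) km/h.
Bearing = atan2(-66.66, -50.84) = 232.67° clockwise from north.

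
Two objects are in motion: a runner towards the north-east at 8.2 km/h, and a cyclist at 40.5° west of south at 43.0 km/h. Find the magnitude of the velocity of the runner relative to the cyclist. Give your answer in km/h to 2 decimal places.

Taking east as x and north as y: runner velocity = (5.798, 5.798) km/h; cyclist velocity = (-27.926, -32.697) km/h.
Velocity of runner relative to cyclist = (5.798, 5.798) − (-27.926, -32.697) = (33.725, 38.496) km/h.
Magnitude = |(33.725, 38.496)| = 51.179 km/h.

51.18 km/h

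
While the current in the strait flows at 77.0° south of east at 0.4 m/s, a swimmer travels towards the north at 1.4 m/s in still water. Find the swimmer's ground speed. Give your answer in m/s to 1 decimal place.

Taking east as x and north as y: velocity relative to the water = (0.000, 1.400) m/s; the water relative to ground = (0.090, -0.390) m/s.
Velocity relative to ground = (0.000, 1.400) + (0.090, -0.390) = (0.090, 1.010) m/s.
Speed = |(0.090, 1.010)| = 1.014 m/s.

1.0 m/s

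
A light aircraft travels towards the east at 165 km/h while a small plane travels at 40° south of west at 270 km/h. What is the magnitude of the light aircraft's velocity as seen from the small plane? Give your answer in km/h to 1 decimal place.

Taking east as x and north as y: light aircraft velocity = (165.000, 0.000) km/h; small plane velocity = (-206.832, -173.553) km/h.
Velocity of light aircraft relative to small plane = (165.000, 0.000) − (-206.832, -173.553) = (371.832, 173.553) km/h.
Magnitude = |(371.832, 173.553)| = 410.341 km/h.

410.3 km/h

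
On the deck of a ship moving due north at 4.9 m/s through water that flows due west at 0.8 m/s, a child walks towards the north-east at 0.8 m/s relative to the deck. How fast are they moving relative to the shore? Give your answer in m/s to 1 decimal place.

In east/north components (m/s): child relative to ship = (0.566, 0.566); ship relative to water = (0.000, 4.900); water relative to ground = (-0.800, 0.000).
Sum = (-0.234, 5.466) m/s.
Speed = |(-0.234, 5.466)| = 5.471 m/s.

5.5 m/s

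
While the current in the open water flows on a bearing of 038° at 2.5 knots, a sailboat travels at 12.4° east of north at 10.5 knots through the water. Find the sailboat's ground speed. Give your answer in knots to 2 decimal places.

12.80 knots

Taking east as x and north as y: velocity relative to the water = (2.255, 10.255) knots; the water relative to ground = (1.539, 1.970) knots.
Velocity relative to ground = (2.255, 10.255) + (1.539, 1.970) = (3.794, 12.225) knots.
Speed = |(3.794, 12.225)| = 12.800 knots.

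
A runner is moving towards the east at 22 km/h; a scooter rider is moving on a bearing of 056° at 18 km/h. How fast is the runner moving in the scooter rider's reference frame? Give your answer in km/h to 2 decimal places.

Taking east as x and north as y: runner velocity = (22.000, 0.000) km/h; scooter rider velocity = (14.923, 10.065) km/h.
Velocity of runner relative to scooter rider = (22.000, 0.000) − (14.923, 10.065) = (7.077, -10.065) km/h.
Magnitude = |(7.077, -10.065)| = 12.305 km/h.

12.30 km/h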